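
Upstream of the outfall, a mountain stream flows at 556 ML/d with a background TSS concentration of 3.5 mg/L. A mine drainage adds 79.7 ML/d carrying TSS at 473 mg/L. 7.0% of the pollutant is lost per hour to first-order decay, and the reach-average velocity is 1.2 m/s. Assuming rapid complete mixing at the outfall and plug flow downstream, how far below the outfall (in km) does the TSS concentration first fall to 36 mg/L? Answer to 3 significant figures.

Mass balance: C = (556.0·3.500 + 79.70·473.0) / 635.7 = 39640/635.7 = 62.36 mg/L.
7.0%/h lost → k = −ln(1 − 0.07) = 0.07257 h⁻¹.
Set 62.36·exp(−k·t) = 36 → t = ln(62.36/36)/k = 27260 s = 7.571 h.
Distance = v·t = 1.2·27260 = 32710 m = 32.71 km.

32.7 km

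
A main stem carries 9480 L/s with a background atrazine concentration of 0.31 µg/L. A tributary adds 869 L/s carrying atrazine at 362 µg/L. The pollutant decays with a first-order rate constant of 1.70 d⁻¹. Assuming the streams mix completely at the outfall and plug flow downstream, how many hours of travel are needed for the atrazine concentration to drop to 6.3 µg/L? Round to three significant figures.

22.3 h

After mixing, C = (9480·0.3100 + 869.0·362.0) / 10350 = 317500/10350 = 30.68 µg/L.
30.68·exp(−k·t) = 6.3 → t = ln(30.68/6.3)/k = 80460 s = 22.35 h.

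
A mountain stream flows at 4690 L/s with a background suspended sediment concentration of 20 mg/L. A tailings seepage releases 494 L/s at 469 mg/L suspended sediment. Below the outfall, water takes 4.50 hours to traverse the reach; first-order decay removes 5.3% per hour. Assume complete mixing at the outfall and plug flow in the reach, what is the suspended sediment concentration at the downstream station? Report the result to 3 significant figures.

49.1 mg/L

Mixed concentration C = ΣQC/ΣQ = (4690·20.00 + 494.0·469.0) / 5184 = 325500/5184 = 62.79 mg/L.
5.3%/h lost → k = −ln(1 − 0.053) = 0.05446 h⁻¹.
First-order decay: C = 62.79·exp(−k·t) = 62.79·0.7827 = 49.14 mg/L.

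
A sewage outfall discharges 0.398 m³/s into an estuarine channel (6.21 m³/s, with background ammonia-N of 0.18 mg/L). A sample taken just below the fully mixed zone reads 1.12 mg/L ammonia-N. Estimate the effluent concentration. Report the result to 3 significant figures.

15.8 mg/L

Mass balance: 6.210·0.1800 + 0.3980·Cₑ = 6.608·1.120
→ Cₑ = (6.608·1.120 − 6.210·0.1800) / 0.3980 = 15.79 mg/L.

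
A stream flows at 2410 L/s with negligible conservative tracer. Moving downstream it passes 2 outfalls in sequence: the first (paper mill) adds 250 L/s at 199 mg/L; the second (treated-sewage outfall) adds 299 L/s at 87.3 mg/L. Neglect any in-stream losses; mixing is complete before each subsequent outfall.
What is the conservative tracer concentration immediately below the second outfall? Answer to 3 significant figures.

25.6 mg/L

Below outfall 1: Q → 2660 L/s, C = (2410·0 + 250.0·199.0)/2660 = 18.70 mg/L.
Below outfall 2: Q → 2959 L/s, C = (2660·18.70 + 299.0·87.30)/2959 = 25.63 mg/L.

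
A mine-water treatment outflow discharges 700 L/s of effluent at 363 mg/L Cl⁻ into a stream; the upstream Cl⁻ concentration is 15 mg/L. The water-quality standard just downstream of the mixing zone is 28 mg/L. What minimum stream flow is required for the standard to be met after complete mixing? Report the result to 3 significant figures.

Set C_mix = 28: (Q·15.00 + 700.0·363.0) / (Q + 700.0) = 28
→ Q = 700.0·(363.0 − 28)/(28 − 15.00) = 18040 L/s.

18000 L/s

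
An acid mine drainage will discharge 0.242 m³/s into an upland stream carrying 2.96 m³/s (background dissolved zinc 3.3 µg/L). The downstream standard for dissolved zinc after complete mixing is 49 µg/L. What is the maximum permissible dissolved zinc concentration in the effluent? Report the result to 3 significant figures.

At the limit, (Qr·Cr + Qe·Cₑ)/(Qr + Qe) = 49:
Cₑ = (3.202·49 − 2.960·3.300) / 0.2420 = 608.0 µg/L.

608 µg/L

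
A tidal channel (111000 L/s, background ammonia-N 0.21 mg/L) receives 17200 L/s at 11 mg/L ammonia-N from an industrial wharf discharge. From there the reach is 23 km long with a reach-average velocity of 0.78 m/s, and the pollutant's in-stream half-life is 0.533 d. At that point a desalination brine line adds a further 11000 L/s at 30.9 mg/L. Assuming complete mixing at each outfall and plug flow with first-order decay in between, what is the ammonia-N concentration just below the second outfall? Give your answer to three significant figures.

Mixed concentration C = ΣQC/ΣQ = (111000·0.2100 + 17200·11.00) / 128200 = 212500/128200 = 1.658 mg/L; combined flow 128200 L/s.
Travel time t = 23·1000 / 0.78 = 29490 s = 8.191 h.
Half-life 0.533 d → k = ln 2 / 0.533 = 1.300 d⁻¹.
After decay, C = 1.658 × e^(−kt) = 1.658 × 0.6416 = 1.064 mg/L.
Second outfall: C = (128200·1.064 + 11000·30.90)/139200 = 3.421 mg/L.

3.42 mg/L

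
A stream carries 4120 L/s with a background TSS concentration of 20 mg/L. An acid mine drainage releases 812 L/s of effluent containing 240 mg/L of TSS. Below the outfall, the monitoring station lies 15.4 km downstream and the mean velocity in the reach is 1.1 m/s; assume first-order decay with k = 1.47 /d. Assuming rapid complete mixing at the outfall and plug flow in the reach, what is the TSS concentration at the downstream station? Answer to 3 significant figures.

Mixed concentration C = ΣQC/ΣQ = (4120·20.00 + 812.0·240.0) / 4932 = 277300/4932 = 56.22 mg/L.
Travel time t = 15.4·1000 / 1.1 = 14000 s = 3.889 h.
Decay over the reach: 56.22·exp(−kt) = 56.22·0.7880 = 44.30 mg/L.

44.3 mg/L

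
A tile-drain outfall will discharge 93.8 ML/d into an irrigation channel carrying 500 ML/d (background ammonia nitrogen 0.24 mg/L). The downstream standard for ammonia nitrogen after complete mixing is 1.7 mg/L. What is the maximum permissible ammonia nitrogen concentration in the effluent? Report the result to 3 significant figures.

At the limit, (Qr·Cr + Qe·Cₑ)/(Qr + Qe) = 1.7:
Cₑ = (593.8·1.7 − 500.0·0.2400) / 93.80 = 9.483 mg/L.

9.48 mg/L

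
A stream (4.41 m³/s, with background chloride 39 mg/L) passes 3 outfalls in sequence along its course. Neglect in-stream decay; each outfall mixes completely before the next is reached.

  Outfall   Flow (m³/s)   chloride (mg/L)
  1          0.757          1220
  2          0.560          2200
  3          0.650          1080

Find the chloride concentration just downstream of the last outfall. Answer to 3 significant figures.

Outfall 1: combined Q = 5.167 m³/s; C = (4.410·39.00 + 0.7570·1220)/5.167 = 212.0 mg/L.
Outfall 2: combined Q = 5.727 m³/s; C = (5.167·212.0 + 0.5600·2200)/5.727 = 406.4 mg/L.
Outfall 3: combined Q = 6.377 m³/s; C = (5.727·406.4 + 0.6500·1080)/6.377 = 475.1 mg/L.

475 mg/L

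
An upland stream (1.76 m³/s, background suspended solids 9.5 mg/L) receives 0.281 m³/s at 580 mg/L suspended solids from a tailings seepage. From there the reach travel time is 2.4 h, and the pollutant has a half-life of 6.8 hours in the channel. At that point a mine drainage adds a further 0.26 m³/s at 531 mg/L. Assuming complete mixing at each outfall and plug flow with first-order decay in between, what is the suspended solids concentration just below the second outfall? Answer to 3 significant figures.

Flow-weighted average: C = (1.760·9.500 + 0.2810·580.0) / 2.041 = 179.7/2.041 = 88.05 mg/L; combined flow 2.041 m³/s.
Half-life 6.8 h → k = ln 2 / 6.8 = 0.1019 h⁻¹ = 2.446 d⁻¹.
Applying C = C₀e^(−kt): 88.05 × 0.7830 = 68.94 mg/L.
Second outfall: C = (2.041·68.94 + 0.2600·531.0)/2.301 = 121.1 mg/L.

121 mg/L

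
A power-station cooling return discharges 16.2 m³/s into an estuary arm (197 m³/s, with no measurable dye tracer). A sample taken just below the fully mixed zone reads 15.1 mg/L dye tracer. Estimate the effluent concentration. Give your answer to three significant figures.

Mass balance: 197.0·0 + 16.20·Cₑ = 213.2·15.10
→ Cₑ = (213.2·15.10 − 197.0·0) / 16.20 = 198.7 mg/L.

199 mg/L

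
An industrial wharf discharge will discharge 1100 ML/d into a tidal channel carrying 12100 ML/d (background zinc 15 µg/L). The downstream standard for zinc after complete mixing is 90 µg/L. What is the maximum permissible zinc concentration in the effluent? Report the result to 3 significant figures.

At the limit, (Qr·Cr + Qe·Cₑ)/(Qr + Qe) = 90:
Cₑ = (13200·90 − 12100·15.00) / 1100 = 915.0 µg/L.

915 µg/L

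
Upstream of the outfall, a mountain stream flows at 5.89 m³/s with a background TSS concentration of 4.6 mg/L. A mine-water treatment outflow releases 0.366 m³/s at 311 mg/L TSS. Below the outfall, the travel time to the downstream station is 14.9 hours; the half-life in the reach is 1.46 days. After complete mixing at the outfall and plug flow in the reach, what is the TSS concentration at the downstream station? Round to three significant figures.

Mixed concentration C = ΣQC/ΣQ = (5.890·4.600 + 0.3660·311.0) / 6.256 = 140.9/6.256 = 22.53 mg/L.
Half-life 1.46 d → k = ln 2 / 1.46 = 0.4748 d⁻¹.
Decay over the reach: 22.53·exp(−kt) = 22.53·0.7447 = 16.78 mg/L.

16.8 mg/L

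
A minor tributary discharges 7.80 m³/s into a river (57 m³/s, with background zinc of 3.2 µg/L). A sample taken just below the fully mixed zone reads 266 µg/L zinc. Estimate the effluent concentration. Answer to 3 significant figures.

2190 µg/L

Mass balance: 57.00·3.200 + 7.800·Cₑ = 64.80·266.0
→ Cₑ = (64.80·266.0 − 57.00·3.200) / 7.800 = 2186 µg/L.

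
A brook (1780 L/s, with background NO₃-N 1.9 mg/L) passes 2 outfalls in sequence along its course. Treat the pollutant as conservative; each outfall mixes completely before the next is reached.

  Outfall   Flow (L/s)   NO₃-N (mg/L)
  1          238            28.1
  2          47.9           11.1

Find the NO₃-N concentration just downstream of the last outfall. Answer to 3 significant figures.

Outfall 1: combined Q = 2018 L/s; C = (1780·1.900 + 238.0·28.10)/2018 = 4.990 mg/L.
Outfall 2: combined Q = 2066 L/s; C = (2018·4.990 + 47.90·11.10)/2066 = 5.132 mg/L.

5.13 mg/L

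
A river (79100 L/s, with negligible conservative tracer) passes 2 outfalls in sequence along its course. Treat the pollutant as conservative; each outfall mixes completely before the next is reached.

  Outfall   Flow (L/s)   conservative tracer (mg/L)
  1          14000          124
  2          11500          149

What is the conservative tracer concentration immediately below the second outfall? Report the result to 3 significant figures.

Outfall 1: combined Q = 93100 L/s; C = (79100·0 + 14000·124.0)/93100 = 18.65 mg/L.
Outfall 2: combined Q = 104600 L/s; C = (93100·18.65 + 11500·149.0)/104600 = 32.98 mg/L.

33.0 mg/L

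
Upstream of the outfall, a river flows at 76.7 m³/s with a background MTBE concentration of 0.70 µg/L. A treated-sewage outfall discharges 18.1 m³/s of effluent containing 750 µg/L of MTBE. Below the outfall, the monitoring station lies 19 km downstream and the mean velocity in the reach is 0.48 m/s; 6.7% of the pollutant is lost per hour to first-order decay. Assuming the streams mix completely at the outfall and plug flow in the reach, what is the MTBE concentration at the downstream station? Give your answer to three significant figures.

Conservation of mass: C = (76.70·0.7000 + 18.10·750.0) / 94.80 = 13630/94.80 = 143.8 µg/L.
Travel time t = 19·1000 / 0.48 = 39580 s = 11.00 h.
6.7%/h lost → k = −ln(1 − 0.067) = 0.06935 h⁻¹.
Applying C = C₀e^(−kt): 143.8 × 0.4665 = 67.06 µg/L.

67.1 µg/L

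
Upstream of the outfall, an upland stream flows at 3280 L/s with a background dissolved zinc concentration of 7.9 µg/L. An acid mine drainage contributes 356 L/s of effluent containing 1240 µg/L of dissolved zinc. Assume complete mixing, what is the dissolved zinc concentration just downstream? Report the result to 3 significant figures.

129 µg/L

After mixing, C = (3280·7.900 + 356.0·1240) / 3636 = 467400/3636 = 128.5 µg/L.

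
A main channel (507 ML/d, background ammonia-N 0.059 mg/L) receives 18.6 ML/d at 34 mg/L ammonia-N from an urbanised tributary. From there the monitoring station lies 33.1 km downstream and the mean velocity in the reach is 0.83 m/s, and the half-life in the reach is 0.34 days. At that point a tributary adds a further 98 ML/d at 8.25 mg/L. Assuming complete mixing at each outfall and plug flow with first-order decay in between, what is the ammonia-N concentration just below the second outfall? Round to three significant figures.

Flow-weighted average: C = (507.0·0.05900 + 18.60·34.00) / 525.6 = 662.3/525.6 = 1.260 mg/L; combined flow 525.6 ML/d.
Travel time t = 33.1·1000 / 0.83 = 39880 s = 11.08 h.
Half-life 0.34 d → k = ln 2 / 0.34 = 2.039 d⁻¹.
First-order decay: C = 1.260·exp(−k·t) = 1.260·0.3902 = 0.4917 mg/L.
At the second outfall, C = (525.6·0.4917 + 98.00·8.250) / (525.6 + 98.00) = 1.711 mg/L.

1.71 mg/L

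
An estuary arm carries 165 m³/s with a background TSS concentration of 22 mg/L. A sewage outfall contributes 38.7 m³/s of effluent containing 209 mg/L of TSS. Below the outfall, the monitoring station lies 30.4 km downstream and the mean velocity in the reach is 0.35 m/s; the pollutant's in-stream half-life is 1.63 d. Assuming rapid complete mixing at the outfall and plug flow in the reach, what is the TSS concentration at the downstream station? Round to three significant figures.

Mass balance: C = (165.0·22.00 + 38.70·209.0) / 203.7 = 11720/203.7 = 57.53 mg/L.
Travel time t = 30.4·1000 / 0.35 = 86860 s = 24.13 h.
Half-life 1.63 d → k = ln 2 / 1.63 = 0.4252 d⁻¹.
First-order decay: C = 57.53·exp(−k·t) = 57.53·0.6521 = 37.52 mg/L.

37.5 mg/L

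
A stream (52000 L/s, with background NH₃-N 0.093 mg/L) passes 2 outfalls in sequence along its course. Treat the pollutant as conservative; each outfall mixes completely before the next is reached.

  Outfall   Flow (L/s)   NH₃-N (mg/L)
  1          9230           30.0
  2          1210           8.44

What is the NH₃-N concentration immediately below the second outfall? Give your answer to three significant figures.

4.68 mg/L

After outfall 1: Q = 52000 + 9230 = 61230 L/s; C = (52000·0.09300 + 9230·30.00)/61230 = 4.601 mg/L.
After outfall 2: Q = 61230 + 1210 = 62440 L/s; C = (61230·4.601 + 1210·8.440)/62440 = 4.676 mg/L.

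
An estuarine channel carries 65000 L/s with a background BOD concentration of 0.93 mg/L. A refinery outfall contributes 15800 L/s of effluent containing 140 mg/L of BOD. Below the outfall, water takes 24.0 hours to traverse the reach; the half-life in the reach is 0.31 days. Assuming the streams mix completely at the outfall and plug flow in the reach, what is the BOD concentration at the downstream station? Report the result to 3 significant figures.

Mixed concentration C = ΣQC/ΣQ = (65000·0.9300 + 15800·140.0) / 80800 = 2272000/80800 = 28.12 mg/L.
Half-life 0.31 d → k = ln 2 / 0.31 = 2.236 d⁻¹.
After decay, C = 28.12 × e^(−kt) = 28.12 × 0.1069 = 3.006 mg/L.

3.01 mg/L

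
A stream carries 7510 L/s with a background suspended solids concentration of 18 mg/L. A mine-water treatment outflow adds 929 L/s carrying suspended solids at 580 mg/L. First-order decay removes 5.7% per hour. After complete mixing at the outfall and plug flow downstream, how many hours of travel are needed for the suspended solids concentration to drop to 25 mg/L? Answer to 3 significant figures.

Mixed concentration C = ΣQC/ΣQ = (7510·18.00 + 929.0·580.0) / 8439 = 674000/8439 = 79.87 mg/L.
5.7%/h lost → k = −ln(1 − 0.057) = 0.05869 h⁻¹.
79.87·exp(−k·t) = 25 → t = ln(79.87/25)/k = 71250 s = 19.79 h.

19.8 h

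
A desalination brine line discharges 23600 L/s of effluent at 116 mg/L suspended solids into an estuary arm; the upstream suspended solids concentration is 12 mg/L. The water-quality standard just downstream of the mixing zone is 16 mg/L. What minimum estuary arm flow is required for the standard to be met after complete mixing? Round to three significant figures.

Set C_mix = 16: (Q·12.00 + 23600·116.0) / (Q + 23600) = 16
→ Q = 23600·(116.0 − 16)/(16 − 12.00) = 590000 L/s.

590000 L/s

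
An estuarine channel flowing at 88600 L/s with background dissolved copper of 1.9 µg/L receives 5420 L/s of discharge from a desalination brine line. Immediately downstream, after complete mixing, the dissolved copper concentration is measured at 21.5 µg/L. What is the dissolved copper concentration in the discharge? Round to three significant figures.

342 µg/L

Mass balance: 88600·1.900 + 5420·Cₑ = 94020·21.50
→ Cₑ = (94020·21.50 − 88600·1.900) / 5420 = 341.9 µg/L.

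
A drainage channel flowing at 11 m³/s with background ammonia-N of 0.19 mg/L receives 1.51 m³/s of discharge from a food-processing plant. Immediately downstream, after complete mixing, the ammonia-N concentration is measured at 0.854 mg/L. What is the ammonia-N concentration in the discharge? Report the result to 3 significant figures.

5.69 mg/L

Mass balance: 11.00·0.1900 + 1.510·Cₑ = 12.51·0.8540
→ Cₑ = (12.51·0.8540 − 11.00·0.1900) / 1.510 = 5.691 mg/L.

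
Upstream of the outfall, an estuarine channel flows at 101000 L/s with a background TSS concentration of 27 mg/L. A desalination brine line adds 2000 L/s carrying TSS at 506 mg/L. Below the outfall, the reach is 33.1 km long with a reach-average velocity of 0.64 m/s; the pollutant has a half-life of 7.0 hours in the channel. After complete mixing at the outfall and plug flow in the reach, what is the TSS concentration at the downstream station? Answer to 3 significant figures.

8.75 mg/L

Flow-weighted average: C = (101000·27.00 + 2000·506.0) / 103000 = 3739000/103000 = 36.30 mg/L.
Travel time t = 33.1·1000 / 0.64 = 51720 s = 14.37 h.
Half-life 7.0 h → k = ln 2 / 7.0 = 0.09902 h⁻¹ = 2.377 d⁻¹.
Applying C = C₀e^(−kt): 36.30 × 0.2411 = 8.752 mg/L.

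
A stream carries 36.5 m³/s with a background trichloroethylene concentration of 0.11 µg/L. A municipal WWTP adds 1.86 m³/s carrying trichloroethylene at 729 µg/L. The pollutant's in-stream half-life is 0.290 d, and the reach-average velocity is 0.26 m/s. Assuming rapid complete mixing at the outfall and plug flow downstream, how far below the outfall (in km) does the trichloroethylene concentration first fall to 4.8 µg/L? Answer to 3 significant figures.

Mass balance: C = (36.50·0.1100 + 1.860·729.0) / 38.36 = 1360/38.36 = 35.45 µg/L.
Half-life 0.290 d → k = ln 2 / 0.290 = 2.390 d⁻¹.
Set 35.45·exp(−k·t) = 4.8 → t = ln(35.45/4.8)/k = 72280 s = 20.08 h.
Distance = v·t = 0.26·72280 = 18790 m = 18.79 km.

18.8 km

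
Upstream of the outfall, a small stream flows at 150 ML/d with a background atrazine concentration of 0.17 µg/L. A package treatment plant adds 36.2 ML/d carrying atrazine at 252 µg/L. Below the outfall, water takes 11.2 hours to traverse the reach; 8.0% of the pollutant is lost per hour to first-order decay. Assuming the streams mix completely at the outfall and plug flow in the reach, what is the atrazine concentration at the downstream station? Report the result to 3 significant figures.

After mixing, C = (150.0·0.1700 + 36.20·252.0) / 186.2 = 9148/186.2 = 49.13 µg/L.
8.0%/h lost → k = −ln(1 − 0.08) = 0.08338 h⁻¹.
First-order decay: C = 49.13·exp(−k·t) = 49.13·0.3930 = 19.31 µg/L.

19.3 µg/L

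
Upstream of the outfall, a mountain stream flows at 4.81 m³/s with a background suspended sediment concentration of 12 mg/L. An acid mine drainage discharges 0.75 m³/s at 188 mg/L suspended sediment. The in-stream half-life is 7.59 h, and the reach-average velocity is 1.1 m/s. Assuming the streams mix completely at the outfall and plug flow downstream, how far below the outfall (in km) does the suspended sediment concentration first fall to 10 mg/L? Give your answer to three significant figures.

Flow-weighted average: C = (4.810·12.00 + 0.7500·188.0) / 5.560 = 198.7/5.560 = 35.74 mg/L.
Half-life 7.59 h → k = ln 2 / 7.59 = 0.09132 h⁻¹ = 2.192 d⁻¹.
Set 35.74·exp(−k·t) = 10 → t = ln(35.74/10)/k = 50210 s = 13.95 h.
Distance = v·t = 1.1·50210 = 55230 m = 55.23 km.

55.2 km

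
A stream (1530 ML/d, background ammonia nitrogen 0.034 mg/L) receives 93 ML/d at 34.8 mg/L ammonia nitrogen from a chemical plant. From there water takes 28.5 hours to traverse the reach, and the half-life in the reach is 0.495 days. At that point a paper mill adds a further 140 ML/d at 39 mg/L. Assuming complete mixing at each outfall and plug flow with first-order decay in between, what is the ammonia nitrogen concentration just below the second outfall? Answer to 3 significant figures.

Mass balance: C = (1530·0.03400 + 93.00·34.80) / 1623 = 3288/1623 = 2.026 mg/L; combined flow 1623 ML/d.
Half-life 0.495 d → k = ln 2 / 0.495 = 1.400 d⁻¹.
First-order decay: C = 2.026·exp(−k·t) = 2.026·0.1896 = 0.3842 mg/L.
At the second outfall, C = (1623·0.3842 + 140.0·39.00) / (1623 + 140.0) = 3.451 mg/L.

3.45 mg/L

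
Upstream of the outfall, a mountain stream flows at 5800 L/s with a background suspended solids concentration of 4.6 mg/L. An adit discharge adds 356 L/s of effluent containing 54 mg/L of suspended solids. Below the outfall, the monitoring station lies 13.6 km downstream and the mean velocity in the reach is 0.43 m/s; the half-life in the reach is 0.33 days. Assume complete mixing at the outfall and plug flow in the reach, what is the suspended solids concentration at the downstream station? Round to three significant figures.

3.46 mg/L

After mixing, C = (5800·4.600 + 356.0·54.00) / 6156 = 45900/6156 = 7.457 mg/L.
Travel time t = 13.6·1000 / 0.43 = 31630 s = 8.786 h.
Half-life 0.33 d → k = ln 2 / 0.33 = 2.100 d⁻¹.
After decay, C = 7.457 × e^(−kt) = 7.457 × 0.4635 = 3.456 mg/L.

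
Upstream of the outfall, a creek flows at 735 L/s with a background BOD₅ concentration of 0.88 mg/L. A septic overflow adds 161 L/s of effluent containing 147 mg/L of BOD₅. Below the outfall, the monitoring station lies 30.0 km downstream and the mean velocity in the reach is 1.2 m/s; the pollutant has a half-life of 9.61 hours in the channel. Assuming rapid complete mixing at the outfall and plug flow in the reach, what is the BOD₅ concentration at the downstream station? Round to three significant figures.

Flow-weighted average: C = (735.0·0.8800 + 161.0·147.0) / 896.0 = 24310/896.0 = 27.14 mg/L.
Travel time t = 30.0·1000 / 1.2 = 25000 s = 6.944 h.
Half-life 9.61 h → k = ln 2 / 9.61 = 0.07213 h⁻¹ = 1.731 d⁻¹.
First-order decay: C = 27.14·exp(−k·t) = 27.14·0.6060 = 16.44 mg/L.

16.4 mg/L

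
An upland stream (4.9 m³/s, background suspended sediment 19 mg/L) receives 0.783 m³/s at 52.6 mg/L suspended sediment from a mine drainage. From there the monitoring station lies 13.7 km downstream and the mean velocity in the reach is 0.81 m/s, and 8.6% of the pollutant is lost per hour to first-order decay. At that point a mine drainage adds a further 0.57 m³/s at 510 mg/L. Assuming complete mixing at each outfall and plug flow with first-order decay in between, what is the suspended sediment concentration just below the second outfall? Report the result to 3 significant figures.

60.6 mg/L

Flow-weighted average: C = (4.900·19.00 + 0.7830·52.60) / 5.683 = 134.3/5.683 = 23.63 mg/L; combined flow 5.683 m³/s.
Travel time t = 13.7·1000 / 0.81 = 16910 s = 4.698 h.
8.6%/h lost → k = −ln(1 − 0.086) = 0.08992 h⁻¹.
Applying C = C₀e^(−kt): 23.63 × 0.6554 = 15.49 mg/L.
At the second outfall, C = (5.683·15.49 + 0.5700·510.0) / (5.683 + 0.5700) = 60.57 mg/L.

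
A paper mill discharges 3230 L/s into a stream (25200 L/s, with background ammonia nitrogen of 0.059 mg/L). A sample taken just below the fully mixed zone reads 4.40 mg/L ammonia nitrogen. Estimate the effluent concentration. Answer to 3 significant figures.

38.3 mg/L

Mass balance: 25200·0.05900 + 3230·Cₑ = 28430·4.400
→ Cₑ = (28430·4.400 − 25200·0.05900) / 3230 = 38.27 mg/L.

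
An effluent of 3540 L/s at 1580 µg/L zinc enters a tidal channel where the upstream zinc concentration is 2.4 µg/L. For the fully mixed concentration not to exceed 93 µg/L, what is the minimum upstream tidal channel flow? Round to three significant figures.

Set C_mix = 93: (Q·2.400 + 3540·1580) / (Q + 3540) = 93
→ Q = 3540·(1580 − 93)/(93 − 2.400) = 58100 L/s.

58100 L/s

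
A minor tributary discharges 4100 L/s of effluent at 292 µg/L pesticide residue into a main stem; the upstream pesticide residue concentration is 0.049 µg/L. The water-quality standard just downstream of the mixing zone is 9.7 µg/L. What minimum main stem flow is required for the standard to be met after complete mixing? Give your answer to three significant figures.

Set C_mix = 9.7: (Q·0.04900 + 4100·292.0) / (Q + 4100) = 9.7
→ Q = 4100·(292.0 − 9.7)/(9.7 − 0.04900) = 119900 L/s.

120000 L/s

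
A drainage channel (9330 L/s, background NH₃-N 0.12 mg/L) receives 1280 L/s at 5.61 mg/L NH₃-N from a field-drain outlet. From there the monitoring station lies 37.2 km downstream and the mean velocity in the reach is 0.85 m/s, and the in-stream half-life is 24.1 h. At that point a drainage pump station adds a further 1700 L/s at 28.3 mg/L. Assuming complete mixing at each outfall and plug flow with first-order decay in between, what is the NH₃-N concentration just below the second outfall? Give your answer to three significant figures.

4.38 mg/L

Mixed concentration C = ΣQC/ΣQ = (9330·0.1200 + 1280·5.610) / 10610 = 8300/10610 = 0.7823 mg/L; combined flow 10610 L/s.
Travel time t = 37.2·1000 / 0.85 = 43760 s = 12.16 h.
Half-life 24.1 h → k = ln 2 / 24.1 = 0.02876 h⁻¹ = 0.6903 d⁻¹.
Decay over the reach: 0.7823·exp(−kt) = 0.7823·0.7049 = 0.5515 mg/L.
Second outfall: C = (10610·0.5515 + 1700·28.30)/12310 = 4.384 mg/L.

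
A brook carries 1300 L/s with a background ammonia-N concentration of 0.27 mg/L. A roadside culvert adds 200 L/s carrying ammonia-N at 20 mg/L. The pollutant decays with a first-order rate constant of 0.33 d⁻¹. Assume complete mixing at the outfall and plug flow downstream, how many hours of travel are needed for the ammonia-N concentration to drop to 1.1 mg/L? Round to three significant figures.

Flow-weighted average: C = (1300·0.2700 + 200.0·20.00) / 1500 = 4351/1500 = 2.901 mg/L.
2.901·exp(−k·t) = 1.1 → t = ln(2.901/1.1)/k = 253900 s = 70.52 h.

70.5 h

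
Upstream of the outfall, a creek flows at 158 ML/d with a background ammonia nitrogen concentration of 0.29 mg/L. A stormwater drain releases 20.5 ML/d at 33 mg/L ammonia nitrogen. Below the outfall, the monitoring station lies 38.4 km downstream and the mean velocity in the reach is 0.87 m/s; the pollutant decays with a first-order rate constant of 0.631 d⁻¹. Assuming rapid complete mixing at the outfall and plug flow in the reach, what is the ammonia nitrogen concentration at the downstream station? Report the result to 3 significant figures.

2.93 mg/L

Mass balance: C = (158.0·0.2900 + 20.50·33.00) / 178.5 = 722.3/178.5 = 4.047 mg/L.
Travel time t = 38.4·1000 / 0.87 = 44140 s = 12.26 h.
Applying C = C₀e^(−kt): 4.047 × 0.7244 = 2.932 mg/L.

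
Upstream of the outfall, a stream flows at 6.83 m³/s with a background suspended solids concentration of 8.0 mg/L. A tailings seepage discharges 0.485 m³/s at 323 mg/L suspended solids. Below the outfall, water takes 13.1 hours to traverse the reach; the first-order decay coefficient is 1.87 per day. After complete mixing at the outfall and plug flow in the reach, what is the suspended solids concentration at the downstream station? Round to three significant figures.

10.4 mg/L

After mixing, C = (6.830·8.000 + 0.4850·323.0) / 7.315 = 211.3/7.315 = 28.89 mg/L.
Decay over the reach: 28.89·exp(−kt) = 28.89·0.3603 = 10.41 mg/L.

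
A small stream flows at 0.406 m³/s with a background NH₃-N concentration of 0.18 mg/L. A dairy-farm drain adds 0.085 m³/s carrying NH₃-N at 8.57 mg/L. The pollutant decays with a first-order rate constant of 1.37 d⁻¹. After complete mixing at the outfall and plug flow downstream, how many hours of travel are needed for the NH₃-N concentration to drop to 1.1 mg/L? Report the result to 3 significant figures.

Mixed concentration C = ΣQC/ΣQ = (0.4060·0.1800 + 0.08500·8.570) / 0.4910 = 0.8015/0.4910 = 1.632 mg/L.
1.632·exp(−k·t) = 1.1 → t = ln(1.632/1.1)/k = 24900 s = 6.916 h.

6.92 h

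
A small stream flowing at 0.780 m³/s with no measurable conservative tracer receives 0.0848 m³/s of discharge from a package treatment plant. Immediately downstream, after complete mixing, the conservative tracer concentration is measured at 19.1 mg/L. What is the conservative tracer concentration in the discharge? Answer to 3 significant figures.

195 mg/L

Mass balance: 0.7800·0 + 0.08480·Cₑ = 0.8648·19.10
→ Cₑ = (0.8648·19.10 − 0.7800·0) / 0.08480 = 194.8 mg/L.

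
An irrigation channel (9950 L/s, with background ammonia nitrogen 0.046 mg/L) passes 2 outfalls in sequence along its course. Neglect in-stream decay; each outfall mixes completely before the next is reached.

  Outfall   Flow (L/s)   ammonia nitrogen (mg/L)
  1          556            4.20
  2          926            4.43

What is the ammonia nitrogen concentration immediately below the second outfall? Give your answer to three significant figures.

0.603 mg/L

After outfall 1: Q = 9950 + 556.0 = 10510 L/s; C = (9950·0.04600 + 556.0·4.200)/10510 = 0.2658 mg/L.
After outfall 2: Q = 10510 + 926.0 = 11430 L/s; C = (10510·0.2658 + 926.0·4.430)/11430 = 0.6031 mg/L.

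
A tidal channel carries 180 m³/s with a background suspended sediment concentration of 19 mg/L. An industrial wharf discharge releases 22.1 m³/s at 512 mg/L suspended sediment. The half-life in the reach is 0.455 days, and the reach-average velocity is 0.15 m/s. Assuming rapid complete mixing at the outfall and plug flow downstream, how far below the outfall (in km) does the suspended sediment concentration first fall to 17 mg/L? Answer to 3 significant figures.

12.4 km

Mixed concentration C = ΣQC/ΣQ = (180.0·19.00 + 22.10·512.0) / 202.1 = 14740/202.1 = 72.91 mg/L.
Half-life 0.455 d → k = ln 2 / 0.455 = 1.523 d⁻¹.
Set 72.91·exp(−k·t) = 17 → t = ln(72.91/17)/k = 82580 s = 22.94 h.
Distance = v·t = 0.15·82580 = 12390 m = 12.39 km.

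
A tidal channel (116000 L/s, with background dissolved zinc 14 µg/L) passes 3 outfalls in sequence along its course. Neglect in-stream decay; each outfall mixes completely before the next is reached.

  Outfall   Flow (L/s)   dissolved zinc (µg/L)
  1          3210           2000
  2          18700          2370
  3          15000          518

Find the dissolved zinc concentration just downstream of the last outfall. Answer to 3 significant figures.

393 µg/L

After outfall 1: Q = 116000 + 3210 = 119200 L/s; C = (116000·14.00 + 3210·2000)/119200 = 67.48 µg/L.
After outfall 2: Q = 119200 + 18700 = 137900 L/s; C = (119200·67.48 + 18700·2370)/137900 = 379.7 µg/L.
After outfall 3: Q = 137900 + 15000 = 152900 L/s; C = (137900·379.7 + 15000·518.0)/152900 = 393.3 µg/L.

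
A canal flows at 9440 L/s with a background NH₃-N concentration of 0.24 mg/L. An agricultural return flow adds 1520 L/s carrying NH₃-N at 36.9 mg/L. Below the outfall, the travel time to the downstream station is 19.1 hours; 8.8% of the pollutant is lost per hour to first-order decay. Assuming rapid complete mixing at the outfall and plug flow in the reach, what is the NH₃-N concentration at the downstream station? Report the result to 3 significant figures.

After mixing, C = (9440·0.2400 + 1520·36.90) / 10960 = 58350/10960 = 5.324 mg/L.
8.8%/h lost → k = −ln(1 − 0.088) = 0.09212 h⁻¹.
First-order decay: C = 5.324·exp(−k·t) = 5.324·0.1721 = 0.9166 mg/L.

0.917 mg/L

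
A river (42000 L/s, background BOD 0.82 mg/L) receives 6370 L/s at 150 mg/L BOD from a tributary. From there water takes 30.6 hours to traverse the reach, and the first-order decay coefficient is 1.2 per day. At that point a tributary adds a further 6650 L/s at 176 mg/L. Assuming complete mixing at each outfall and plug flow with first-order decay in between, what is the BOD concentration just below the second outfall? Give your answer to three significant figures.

25.2 mg/L

Mixed concentration C = ΣQC/ΣQ = (42000·0.8200 + 6370·150.0) / 48370 = 989900/48370 = 20.47 mg/L; combined flow 48370 L/s.
After decay, C = 20.47 × e^(−kt) = 20.47 × 0.2165 = 4.432 mg/L.
At the second outfall, C = (48370·4.432 + 6650·176.0) / (48370 + 6650) = 25.17 mg/L.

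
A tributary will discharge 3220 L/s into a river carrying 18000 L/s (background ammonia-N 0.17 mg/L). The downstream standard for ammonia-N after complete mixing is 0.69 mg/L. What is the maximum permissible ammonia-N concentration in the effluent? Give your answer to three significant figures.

At the limit, (Qr·Cr + Qe·Cₑ)/(Qr + Qe) = 0.69:
Cₑ = (21220·0.69 − 18000·0.1700) / 3220 = 3.597 mg/L.

3.60 mg/L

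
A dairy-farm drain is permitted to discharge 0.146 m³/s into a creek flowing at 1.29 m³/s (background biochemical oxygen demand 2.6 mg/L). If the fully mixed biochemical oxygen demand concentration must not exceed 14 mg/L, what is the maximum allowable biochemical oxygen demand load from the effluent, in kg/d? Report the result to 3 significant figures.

Mass balance at the limit: 1.290·2.600 + 0.1460·Cₑ = 1.436·14 → Cₑ = 114.7 mg/L.
Load = 0.1460 m³/s × 114.7 g/m³ × 86 400 s/d = 1447 kg/d.

1450 kg/d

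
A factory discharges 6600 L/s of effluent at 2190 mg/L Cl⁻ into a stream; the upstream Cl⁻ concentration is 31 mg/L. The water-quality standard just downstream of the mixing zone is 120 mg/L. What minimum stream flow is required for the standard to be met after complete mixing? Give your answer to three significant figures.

154000 L/s

Set C_mix = 120: (Q·31.00 + 6600·2190) / (Q + 6600) = 120
→ Q = 6600·(2190 − 120)/(120 − 31.00) = 153500 L/s.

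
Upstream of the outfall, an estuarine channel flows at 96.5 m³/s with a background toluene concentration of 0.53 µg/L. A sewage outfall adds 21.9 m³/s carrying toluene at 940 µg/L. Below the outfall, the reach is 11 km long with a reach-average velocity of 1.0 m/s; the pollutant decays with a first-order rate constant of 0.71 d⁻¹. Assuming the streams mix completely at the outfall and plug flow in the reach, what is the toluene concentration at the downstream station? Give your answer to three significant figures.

Mass balance: C = (96.50·0.5300 + 21.90·940.0) / 118.4 = 20640/118.4 = 174.3 µg/L.
Travel time t = 11·1000 / 1.0 = 11000 s = 3.056 h.
First-order decay: C = 174.3·exp(−k·t) = 174.3·0.9136 = 159.2 µg/L.

159 µg/L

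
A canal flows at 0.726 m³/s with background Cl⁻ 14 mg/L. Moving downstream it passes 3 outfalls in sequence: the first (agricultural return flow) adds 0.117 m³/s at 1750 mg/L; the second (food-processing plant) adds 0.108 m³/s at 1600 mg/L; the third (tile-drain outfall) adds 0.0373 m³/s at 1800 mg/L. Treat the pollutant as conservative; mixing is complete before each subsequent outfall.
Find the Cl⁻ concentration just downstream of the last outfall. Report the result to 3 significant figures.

After outfall 1: Q = 0.7260 + 0.1170 = 0.8430 m³/s; C = (0.7260·14.00 + 0.1170·1750)/0.8430 = 254.9 mg/L.
After outfall 2: Q = 0.8430 + 0.1080 = 0.9510 m³/s; C = (0.8430·254.9 + 0.1080·1600)/0.9510 = 407.7 mg/L.
After outfall 3: Q = 0.9510 + 0.03730 = 0.9883 m³/s; C = (0.9510·407.7 + 0.03730·1800)/0.9883 = 460.2 mg/L.

460 mg/L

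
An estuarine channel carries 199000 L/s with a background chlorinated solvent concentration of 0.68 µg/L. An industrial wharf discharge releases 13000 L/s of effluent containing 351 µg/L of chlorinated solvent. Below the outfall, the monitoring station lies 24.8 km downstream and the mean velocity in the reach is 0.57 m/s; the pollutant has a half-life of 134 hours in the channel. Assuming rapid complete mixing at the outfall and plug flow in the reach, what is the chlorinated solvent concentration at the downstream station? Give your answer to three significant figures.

20.8 µg/L

Flow-weighted average: C = (199000·0.6800 + 13000·351.0) / 212000 = 4698000/212000 = 22.16 µg/L.
Travel time t = 24.8·1000 / 0.57 = 43510 s = 12.09 h.
Half-life 134 h → k = ln 2 / 134 = 0.005173 h⁻¹ = 0.1241 d⁻¹.
After decay, C = 22.16 × e^(−kt) = 22.16 × 0.9394 = 20.82 µg/L.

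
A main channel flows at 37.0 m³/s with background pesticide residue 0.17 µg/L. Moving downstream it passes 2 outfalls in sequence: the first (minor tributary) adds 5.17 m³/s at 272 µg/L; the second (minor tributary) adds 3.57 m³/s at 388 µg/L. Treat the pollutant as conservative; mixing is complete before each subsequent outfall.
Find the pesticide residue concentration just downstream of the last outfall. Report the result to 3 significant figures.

61.2 µg/L

Below outfall 1: Q → 42.17 m³/s, C = (37.00·0.1700 + 5.170·272.0)/42.17 = 33.50 µg/L.
Below outfall 2: Q → 45.74 m³/s, C = (42.17·33.50 + 3.570·388.0)/45.74 = 61.17 µg/L.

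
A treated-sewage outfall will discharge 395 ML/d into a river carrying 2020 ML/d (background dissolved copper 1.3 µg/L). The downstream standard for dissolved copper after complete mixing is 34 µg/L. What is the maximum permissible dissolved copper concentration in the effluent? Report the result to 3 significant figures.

201 µg/L

At the limit, (Qr·Cr + Qe·Cₑ)/(Qr + Qe) = 34:
Cₑ = (2415·34 − 2020·1.300) / 395.0 = 201.2 µg/L.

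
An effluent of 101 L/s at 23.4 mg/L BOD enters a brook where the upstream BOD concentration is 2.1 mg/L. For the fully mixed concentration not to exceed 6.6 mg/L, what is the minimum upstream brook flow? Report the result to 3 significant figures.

377 L/s

Set C_mix = 6.6: (Q·2.100 + 101.0·23.40) / (Q + 101.0) = 6.6
→ Q = 101.0·(23.40 − 6.6)/(6.6 − 2.100) = 377.1 L/s.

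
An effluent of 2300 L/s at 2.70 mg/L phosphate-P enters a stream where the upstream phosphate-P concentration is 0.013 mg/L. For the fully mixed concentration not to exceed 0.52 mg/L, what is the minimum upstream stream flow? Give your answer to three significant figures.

9890 L/s

Set C_mix = 0.52: (Q·0.01300 + 2300·2.700) / (Q + 2300) = 0.52
→ Q = 2300·(2.700 − 0.52)/(0.52 − 0.01300) = 9890 L/s.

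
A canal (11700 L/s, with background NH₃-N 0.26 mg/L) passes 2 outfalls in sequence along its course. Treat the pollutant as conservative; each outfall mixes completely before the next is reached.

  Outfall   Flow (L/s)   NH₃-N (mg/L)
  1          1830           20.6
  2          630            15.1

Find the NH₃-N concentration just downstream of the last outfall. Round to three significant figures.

3.55 mg/L

Below outfall 1: Q → 13530 L/s, C = (11700·0.2600 + 1830·20.60)/13530 = 3.011 mg/L.
Below outfall 2: Q → 14160 L/s, C = (13530·3.011 + 630.0·15.10)/14160 = 3.549 mg/L.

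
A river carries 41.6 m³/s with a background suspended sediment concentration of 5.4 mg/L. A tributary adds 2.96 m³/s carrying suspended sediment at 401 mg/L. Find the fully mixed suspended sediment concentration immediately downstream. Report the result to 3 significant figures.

After mixing, C = (41.60·5.400 + 2.960·401.0) / 44.56 = 1412/44.56 = 31.68 mg/L.

31.7 mg/L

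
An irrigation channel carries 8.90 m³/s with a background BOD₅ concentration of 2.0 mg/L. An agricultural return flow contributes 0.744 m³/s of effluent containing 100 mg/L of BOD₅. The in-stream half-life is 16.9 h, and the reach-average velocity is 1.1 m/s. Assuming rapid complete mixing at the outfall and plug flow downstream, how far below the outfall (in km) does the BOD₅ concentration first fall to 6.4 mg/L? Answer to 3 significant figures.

Conservation of mass: C = (8.900·2.000 + 0.7440·100.0) / 9.644 = 92.20/9.644 = 9.560 mg/L.
Half-life 16.9 h → k = ln 2 / 16.9 = 0.04101 h⁻¹ = 0.9844 d⁻¹.
Set 9.560·exp(−k·t) = 6.4 → t = ln(9.560/6.4)/k = 35230 s = 9.785 h.
Distance = v·t = 1.1·35230 = 38750 m = 38.75 km.

38.7 km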